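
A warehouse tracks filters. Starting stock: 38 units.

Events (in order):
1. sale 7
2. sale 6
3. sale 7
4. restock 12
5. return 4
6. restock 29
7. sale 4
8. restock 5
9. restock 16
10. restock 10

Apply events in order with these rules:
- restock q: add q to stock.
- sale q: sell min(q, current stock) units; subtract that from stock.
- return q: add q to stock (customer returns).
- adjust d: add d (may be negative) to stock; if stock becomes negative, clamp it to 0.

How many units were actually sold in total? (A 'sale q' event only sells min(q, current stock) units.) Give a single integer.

Processing events:
Start: stock = 38
  Event 1 (sale 7): sell min(7,38)=7. stock: 38 - 7 = 31. total_sold = 7
  Event 2 (sale 6): sell min(6,31)=6. stock: 31 - 6 = 25. total_sold = 13
  Event 3 (sale 7): sell min(7,25)=7. stock: 25 - 7 = 18. total_sold = 20
  Event 4 (restock 12): 18 + 12 = 30
  Event 5 (return 4): 30 + 4 = 34
  Event 6 (restock 29): 34 + 29 = 63
  Event 7 (sale 4): sell min(4,63)=4. stock: 63 - 4 = 59. total_sold = 24
  Event 8 (restock 5): 59 + 5 = 64
  Event 9 (restock 16): 64 + 16 = 80
  Event 10 (restock 10): 80 + 10 = 90
Final: stock = 90, total_sold = 24

Answer: 24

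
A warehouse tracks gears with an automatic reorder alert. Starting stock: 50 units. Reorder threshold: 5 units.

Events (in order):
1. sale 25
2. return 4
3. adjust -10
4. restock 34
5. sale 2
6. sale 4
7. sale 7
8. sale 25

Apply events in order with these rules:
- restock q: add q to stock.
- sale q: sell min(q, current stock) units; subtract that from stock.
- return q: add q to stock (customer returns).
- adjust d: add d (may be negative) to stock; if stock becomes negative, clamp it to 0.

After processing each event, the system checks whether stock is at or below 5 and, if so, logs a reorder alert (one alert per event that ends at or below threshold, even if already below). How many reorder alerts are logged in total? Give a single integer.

Answer: 0

Derivation:
Processing events:
Start: stock = 50
  Event 1 (sale 25): sell min(25,50)=25. stock: 50 - 25 = 25. total_sold = 25
  Event 2 (return 4): 25 + 4 = 29
  Event 3 (adjust -10): 29 + -10 = 19
  Event 4 (restock 34): 19 + 34 = 53
  Event 5 (sale 2): sell min(2,53)=2. stock: 53 - 2 = 51. total_sold = 27
  Event 6 (sale 4): sell min(4,51)=4. stock: 51 - 4 = 47. total_sold = 31
  Event 7 (sale 7): sell min(7,47)=7. stock: 47 - 7 = 40. total_sold = 38
  Event 8 (sale 25): sell min(25,40)=25. stock: 40 - 25 = 15. total_sold = 63
Final: stock = 15, total_sold = 63

Checking against threshold 5:
  After event 1: stock=25 > 5
  After event 2: stock=29 > 5
  After event 3: stock=19 > 5
  After event 4: stock=53 > 5
  After event 5: stock=51 > 5
  After event 6: stock=47 > 5
  After event 7: stock=40 > 5
  After event 8: stock=15 > 5
Alert events: []. Count = 0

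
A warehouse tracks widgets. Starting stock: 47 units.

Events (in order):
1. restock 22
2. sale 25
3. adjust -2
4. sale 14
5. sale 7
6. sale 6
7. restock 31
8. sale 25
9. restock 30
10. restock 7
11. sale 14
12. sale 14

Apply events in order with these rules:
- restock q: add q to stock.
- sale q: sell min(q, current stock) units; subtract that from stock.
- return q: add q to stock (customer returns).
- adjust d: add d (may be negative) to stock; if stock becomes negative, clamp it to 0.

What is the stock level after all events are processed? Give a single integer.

Answer: 30

Derivation:
Processing events:
Start: stock = 47
  Event 1 (restock 22): 47 + 22 = 69
  Event 2 (sale 25): sell min(25,69)=25. stock: 69 - 25 = 44. total_sold = 25
  Event 3 (adjust -2): 44 + -2 = 42
  Event 4 (sale 14): sell min(14,42)=14. stock: 42 - 14 = 28. total_sold = 39
  Event 5 (sale 7): sell min(7,28)=7. stock: 28 - 7 = 21. total_sold = 46
  Event 6 (sale 6): sell min(6,21)=6. stock: 21 - 6 = 15. total_sold = 52
  Event 7 (restock 31): 15 + 31 = 46
  Event 8 (sale 25): sell min(25,46)=25. stock: 46 - 25 = 21. total_sold = 77
  Event 9 (restock 30): 21 + 30 = 51
  Event 10 (restock 7): 51 + 7 = 58
  Event 11 (sale 14): sell min(14,58)=14. stock: 58 - 14 = 44. total_sold = 91
  Event 12 (sale 14): sell min(14,44)=14. stock: 44 - 14 = 30. total_sold = 105
Final: stock = 30, total_sold = 105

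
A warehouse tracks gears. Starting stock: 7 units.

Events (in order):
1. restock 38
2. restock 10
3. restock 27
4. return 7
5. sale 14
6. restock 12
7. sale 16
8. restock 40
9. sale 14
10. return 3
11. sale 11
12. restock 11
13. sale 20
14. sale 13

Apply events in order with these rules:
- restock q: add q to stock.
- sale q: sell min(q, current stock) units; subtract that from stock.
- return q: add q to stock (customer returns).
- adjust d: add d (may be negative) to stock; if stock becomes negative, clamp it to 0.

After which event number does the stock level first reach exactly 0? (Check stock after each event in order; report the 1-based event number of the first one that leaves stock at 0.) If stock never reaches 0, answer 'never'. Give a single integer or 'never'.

Processing events:
Start: stock = 7
  Event 1 (restock 38): 7 + 38 = 45
  Event 2 (restock 10): 45 + 10 = 55
  Event 3 (restock 27): 55 + 27 = 82
  Event 4 (return 7): 82 + 7 = 89
  Event 5 (sale 14): sell min(14,89)=14. stock: 89 - 14 = 75. total_sold = 14
  Event 6 (restock 12): 75 + 12 = 87
  Event 7 (sale 16): sell min(16,87)=16. stock: 87 - 16 = 71. total_sold = 30
  Event 8 (restock 40): 71 + 40 = 111
  Event 9 (sale 14): sell min(14,111)=14. stock: 111 - 14 = 97. total_sold = 44
  Event 10 (return 3): 97 + 3 = 100
  Event 11 (sale 11): sell min(11,100)=11. stock: 100 - 11 = 89. total_sold = 55
  Event 12 (restock 11): 89 + 11 = 100
  Event 13 (sale 20): sell min(20,100)=20. stock: 100 - 20 = 80. total_sold = 75
  Event 14 (sale 13): sell min(13,80)=13. stock: 80 - 13 = 67. total_sold = 88
Final: stock = 67, total_sold = 88

Stock never reaches 0.

Answer: never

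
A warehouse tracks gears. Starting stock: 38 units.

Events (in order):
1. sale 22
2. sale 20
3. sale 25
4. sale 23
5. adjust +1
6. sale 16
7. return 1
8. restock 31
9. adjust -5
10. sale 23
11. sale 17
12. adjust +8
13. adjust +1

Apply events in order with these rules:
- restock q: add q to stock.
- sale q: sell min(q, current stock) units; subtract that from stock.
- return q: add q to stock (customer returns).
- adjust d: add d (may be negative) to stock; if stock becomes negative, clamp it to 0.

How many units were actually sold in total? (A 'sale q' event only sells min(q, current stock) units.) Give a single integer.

Answer: 66

Derivation:
Processing events:
Start: stock = 38
  Event 1 (sale 22): sell min(22,38)=22. stock: 38 - 22 = 16. total_sold = 22
  Event 2 (sale 20): sell min(20,16)=16. stock: 16 - 16 = 0. total_sold = 38
  Event 3 (sale 25): sell min(25,0)=0. stock: 0 - 0 = 0. total_sold = 38
  Event 4 (sale 23): sell min(23,0)=0. stock: 0 - 0 = 0. total_sold = 38
  Event 5 (adjust +1): 0 + 1 = 1
  Event 6 (sale 16): sell min(16,1)=1. stock: 1 - 1 = 0. total_sold = 39
  Event 7 (return 1): 0 + 1 = 1
  Event 8 (restock 31): 1 + 31 = 32
  Event 9 (adjust -5): 32 + -5 = 27
  Event 10 (sale 23): sell min(23,27)=23. stock: 27 - 23 = 4. total_sold = 62
  Event 11 (sale 17): sell min(17,4)=4. stock: 4 - 4 = 0. total_sold = 66
  Event 12 (adjust +8): 0 + 8 = 8
  Event 13 (adjust +1): 8 + 1 = 9
Final: stock = 9, total_sold = 66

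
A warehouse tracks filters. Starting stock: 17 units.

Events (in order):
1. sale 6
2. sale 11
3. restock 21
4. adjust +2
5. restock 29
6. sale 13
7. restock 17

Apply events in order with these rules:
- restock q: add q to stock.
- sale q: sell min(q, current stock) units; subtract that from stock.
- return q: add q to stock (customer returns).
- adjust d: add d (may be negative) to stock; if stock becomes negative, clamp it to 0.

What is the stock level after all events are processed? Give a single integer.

Processing events:
Start: stock = 17
  Event 1 (sale 6): sell min(6,17)=6. stock: 17 - 6 = 11. total_sold = 6
  Event 2 (sale 11): sell min(11,11)=11. stock: 11 - 11 = 0. total_sold = 17
  Event 3 (restock 21): 0 + 21 = 21
  Event 4 (adjust +2): 21 + 2 = 23
  Event 5 (restock 29): 23 + 29 = 52
  Event 6 (sale 13): sell min(13,52)=13. stock: 52 - 13 = 39. total_sold = 30
  Event 7 (restock 17): 39 + 17 = 56
Final: stock = 56, total_sold = 30

Answer: 56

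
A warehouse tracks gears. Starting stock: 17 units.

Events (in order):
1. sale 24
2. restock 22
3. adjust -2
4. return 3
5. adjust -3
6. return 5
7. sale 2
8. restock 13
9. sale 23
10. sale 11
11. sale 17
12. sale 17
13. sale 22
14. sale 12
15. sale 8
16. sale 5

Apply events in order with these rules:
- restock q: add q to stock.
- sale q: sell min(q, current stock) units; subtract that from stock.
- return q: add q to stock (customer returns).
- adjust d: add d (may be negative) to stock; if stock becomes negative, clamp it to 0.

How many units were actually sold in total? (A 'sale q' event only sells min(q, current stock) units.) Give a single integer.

Answer: 55

Derivation:
Processing events:
Start: stock = 17
  Event 1 (sale 24): sell min(24,17)=17. stock: 17 - 17 = 0. total_sold = 17
  Event 2 (restock 22): 0 + 22 = 22
  Event 3 (adjust -2): 22 + -2 = 20
  Event 4 (return 3): 20 + 3 = 23
  Event 5 (adjust -3): 23 + -3 = 20
  Event 6 (return 5): 20 + 5 = 25
  Event 7 (sale 2): sell min(2,25)=2. stock: 25 - 2 = 23. total_sold = 19
  Event 8 (restock 13): 23 + 13 = 36
  Event 9 (sale 23): sell min(23,36)=23. stock: 36 - 23 = 13. total_sold = 42
  Event 10 (sale 11): sell min(11,13)=11. stock: 13 - 11 = 2. total_sold = 53
  Event 11 (sale 17): sell min(17,2)=2. stock: 2 - 2 = 0. total_sold = 55
  Event 12 (sale 17): sell min(17,0)=0. stock: 0 - 0 = 0. total_sold = 55
  Event 13 (sale 22): sell min(22,0)=0. stock: 0 - 0 = 0. total_sold = 55
  Event 14 (sale 12): sell min(12,0)=0. stock: 0 - 0 = 0. total_sold = 55
  Event 15 (sale 8): sell min(8,0)=0. stock: 0 - 0 = 0. total_sold = 55
  Event 16 (sale 5): sell min(5,0)=0. stock: 0 - 0 = 0. total_sold = 55
Final: stock = 0, total_sold = 55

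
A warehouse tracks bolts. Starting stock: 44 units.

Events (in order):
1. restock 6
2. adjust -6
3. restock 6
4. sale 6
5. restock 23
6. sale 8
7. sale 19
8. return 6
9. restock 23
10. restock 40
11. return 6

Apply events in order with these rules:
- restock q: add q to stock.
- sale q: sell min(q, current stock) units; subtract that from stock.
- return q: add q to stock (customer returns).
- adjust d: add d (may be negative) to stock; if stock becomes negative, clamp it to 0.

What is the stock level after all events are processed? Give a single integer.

Processing events:
Start: stock = 44
  Event 1 (restock 6): 44 + 6 = 50
  Event 2 (adjust -6): 50 + -6 = 44
  Event 3 (restock 6): 44 + 6 = 50
  Event 4 (sale 6): sell min(6,50)=6. stock: 50 - 6 = 44. total_sold = 6
  Event 5 (restock 23): 44 + 23 = 67
  Event 6 (sale 8): sell min(8,67)=8. stock: 67 - 8 = 59. total_sold = 14
  Event 7 (sale 19): sell min(19,59)=19. stock: 59 - 19 = 40. total_sold = 33
  Event 8 (return 6): 40 + 6 = 46
  Event 9 (restock 23): 46 + 23 = 69
  Event 10 (restock 40): 69 + 40 = 109
  Event 11 (return 6): 109 + 6 = 115
Final: stock = 115, total_sold = 33

Answer: 115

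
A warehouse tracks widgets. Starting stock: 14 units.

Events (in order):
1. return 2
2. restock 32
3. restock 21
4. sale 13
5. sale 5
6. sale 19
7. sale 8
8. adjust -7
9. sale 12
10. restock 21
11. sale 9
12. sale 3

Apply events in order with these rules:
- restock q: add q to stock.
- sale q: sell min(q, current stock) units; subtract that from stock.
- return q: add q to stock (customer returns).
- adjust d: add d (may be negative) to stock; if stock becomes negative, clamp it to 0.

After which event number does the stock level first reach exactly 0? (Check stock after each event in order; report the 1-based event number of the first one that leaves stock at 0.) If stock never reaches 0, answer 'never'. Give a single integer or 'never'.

Answer: never

Derivation:
Processing events:
Start: stock = 14
  Event 1 (return 2): 14 + 2 = 16
  Event 2 (restock 32): 16 + 32 = 48
  Event 3 (restock 21): 48 + 21 = 69
  Event 4 (sale 13): sell min(13,69)=13. stock: 69 - 13 = 56. total_sold = 13
  Event 5 (sale 5): sell min(5,56)=5. stock: 56 - 5 = 51. total_sold = 18
  Event 6 (sale 19): sell min(19,51)=19. stock: 51 - 19 = 32. total_sold = 37
  Event 7 (sale 8): sell min(8,32)=8. stock: 32 - 8 = 24. total_sold = 45
  Event 8 (adjust -7): 24 + -7 = 17
  Event 9 (sale 12): sell min(12,17)=12. stock: 17 - 12 = 5. total_sold = 57
  Event 10 (restock 21): 5 + 21 = 26
  Event 11 (sale 9): sell min(9,26)=9. stock: 26 - 9 = 17. total_sold = 66
  Event 12 (sale 3): sell min(3,17)=3. stock: 17 - 3 = 14. total_sold = 69
Final: stock = 14, total_sold = 69

Stock never reaches 0.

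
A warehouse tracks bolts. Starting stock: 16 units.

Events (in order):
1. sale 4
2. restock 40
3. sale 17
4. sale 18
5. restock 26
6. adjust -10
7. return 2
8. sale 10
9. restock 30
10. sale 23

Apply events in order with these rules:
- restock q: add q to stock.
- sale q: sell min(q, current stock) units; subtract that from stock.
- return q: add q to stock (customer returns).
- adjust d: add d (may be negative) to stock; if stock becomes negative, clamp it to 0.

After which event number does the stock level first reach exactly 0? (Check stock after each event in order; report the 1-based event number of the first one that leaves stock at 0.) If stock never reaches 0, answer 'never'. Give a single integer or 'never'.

Answer: never

Derivation:
Processing events:
Start: stock = 16
  Event 1 (sale 4): sell min(4,16)=4. stock: 16 - 4 = 12. total_sold = 4
  Event 2 (restock 40): 12 + 40 = 52
  Event 3 (sale 17): sell min(17,52)=17. stock: 52 - 17 = 35. total_sold = 21
  Event 4 (sale 18): sell min(18,35)=18. stock: 35 - 18 = 17. total_sold = 39
  Event 5 (restock 26): 17 + 26 = 43
  Event 6 (adjust -10): 43 + -10 = 33
  Event 7 (return 2): 33 + 2 = 35
  Event 8 (sale 10): sell min(10,35)=10. stock: 35 - 10 = 25. total_sold = 49
  Event 9 (restock 30): 25 + 30 = 55
  Event 10 (sale 23): sell min(23,55)=23. stock: 55 - 23 = 32. total_sold = 72
Final: stock = 32, total_sold = 72

Stock never reaches 0.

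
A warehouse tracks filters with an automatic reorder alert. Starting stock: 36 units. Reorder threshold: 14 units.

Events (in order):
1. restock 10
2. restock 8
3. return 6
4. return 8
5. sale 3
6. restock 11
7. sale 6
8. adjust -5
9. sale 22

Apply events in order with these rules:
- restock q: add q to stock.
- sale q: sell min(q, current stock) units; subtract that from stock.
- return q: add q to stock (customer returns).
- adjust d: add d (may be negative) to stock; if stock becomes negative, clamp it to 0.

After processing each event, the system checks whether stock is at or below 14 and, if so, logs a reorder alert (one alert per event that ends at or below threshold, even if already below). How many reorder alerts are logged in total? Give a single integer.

Answer: 0

Derivation:
Processing events:
Start: stock = 36
  Event 1 (restock 10): 36 + 10 = 46
  Event 2 (restock 8): 46 + 8 = 54
  Event 3 (return 6): 54 + 6 = 60
  Event 4 (return 8): 60 + 8 = 68
  Event 5 (sale 3): sell min(3,68)=3. stock: 68 - 3 = 65. total_sold = 3
  Event 6 (restock 11): 65 + 11 = 76
  Event 7 (sale 6): sell min(6,76)=6. stock: 76 - 6 = 70. total_sold = 9
  Event 8 (adjust -5): 70 + -5 = 65
  Event 9 (sale 22): sell min(22,65)=22. stock: 65 - 22 = 43. total_sold = 31
Final: stock = 43, total_sold = 31

Checking against threshold 14:
  After event 1: stock=46 > 14
  After event 2: stock=54 > 14
  After event 3: stock=60 > 14
  After event 4: stock=68 > 14
  After event 5: stock=65 > 14
  After event 6: stock=76 > 14
  After event 7: stock=70 > 14
  After event 8: stock=65 > 14
  After event 9: stock=43 > 14
Alert events: []. Count = 0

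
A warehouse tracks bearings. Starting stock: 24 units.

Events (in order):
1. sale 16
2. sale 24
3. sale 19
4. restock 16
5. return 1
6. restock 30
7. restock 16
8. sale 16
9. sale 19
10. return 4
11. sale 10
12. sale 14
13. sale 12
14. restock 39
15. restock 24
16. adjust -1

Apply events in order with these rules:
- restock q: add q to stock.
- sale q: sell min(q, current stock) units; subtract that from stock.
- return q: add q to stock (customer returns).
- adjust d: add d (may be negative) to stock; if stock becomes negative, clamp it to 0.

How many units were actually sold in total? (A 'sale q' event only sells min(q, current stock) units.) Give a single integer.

Answer: 91

Derivation:
Processing events:
Start: stock = 24
  Event 1 (sale 16): sell min(16,24)=16. stock: 24 - 16 = 8. total_sold = 16
  Event 2 (sale 24): sell min(24,8)=8. stock: 8 - 8 = 0. total_sold = 24
  Event 3 (sale 19): sell min(19,0)=0. stock: 0 - 0 = 0. total_sold = 24
  Event 4 (restock 16): 0 + 16 = 16
  Event 5 (return 1): 16 + 1 = 17
  Event 6 (restock 30): 17 + 30 = 47
  Event 7 (restock 16): 47 + 16 = 63
  Event 8 (sale 16): sell min(16,63)=16. stock: 63 - 16 = 47. total_sold = 40
  Event 9 (sale 19): sell min(19,47)=19. stock: 47 - 19 = 28. total_sold = 59
  Event 10 (return 4): 28 + 4 = 32
  Event 11 (sale 10): sell min(10,32)=10. stock: 32 - 10 = 22. total_sold = 69
  Event 12 (sale 14): sell min(14,22)=14. stock: 22 - 14 = 8. total_sold = 83
  Event 13 (sale 12): sell min(12,8)=8. stock: 8 - 8 = 0. total_sold = 91
  Event 14 (restock 39): 0 + 39 = 39
  Event 15 (restock 24): 39 + 24 = 63
  Event 16 (adjust -1): 63 + -1 = 62
Final: stock = 62, total_sold = 91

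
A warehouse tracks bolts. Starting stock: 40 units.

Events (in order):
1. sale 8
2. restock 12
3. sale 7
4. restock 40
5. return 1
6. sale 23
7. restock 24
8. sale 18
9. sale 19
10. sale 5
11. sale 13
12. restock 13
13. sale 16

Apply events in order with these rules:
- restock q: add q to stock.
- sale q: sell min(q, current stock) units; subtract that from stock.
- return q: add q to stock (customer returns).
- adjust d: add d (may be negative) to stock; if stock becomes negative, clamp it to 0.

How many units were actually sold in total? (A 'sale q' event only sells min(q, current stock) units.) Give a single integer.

Processing events:
Start: stock = 40
  Event 1 (sale 8): sell min(8,40)=8. stock: 40 - 8 = 32. total_sold = 8
  Event 2 (restock 12): 32 + 12 = 44
  Event 3 (sale 7): sell min(7,44)=7. stock: 44 - 7 = 37. total_sold = 15
  Event 4 (restock 40): 37 + 40 = 77
  Event 5 (return 1): 77 + 1 = 78
  Event 6 (sale 23): sell min(23,78)=23. stock: 78 - 23 = 55. total_sold = 38
  Event 7 (restock 24): 55 + 24 = 79
  Event 8 (sale 18): sell min(18,79)=18. stock: 79 - 18 = 61. total_sold = 56
  Event 9 (sale 19): sell min(19,61)=19. stock: 61 - 19 = 42. total_sold = 75
  Event 10 (sale 5): sell min(5,42)=5. stock: 42 - 5 = 37. total_sold = 80
  Event 11 (sale 13): sell min(13,37)=13. stock: 37 - 13 = 24. total_sold = 93
  Event 12 (restock 13): 24 + 13 = 37
  Event 13 (sale 16): sell min(16,37)=16. stock: 37 - 16 = 21. total_sold = 109
Final: stock = 21, total_sold = 109

Answer: 109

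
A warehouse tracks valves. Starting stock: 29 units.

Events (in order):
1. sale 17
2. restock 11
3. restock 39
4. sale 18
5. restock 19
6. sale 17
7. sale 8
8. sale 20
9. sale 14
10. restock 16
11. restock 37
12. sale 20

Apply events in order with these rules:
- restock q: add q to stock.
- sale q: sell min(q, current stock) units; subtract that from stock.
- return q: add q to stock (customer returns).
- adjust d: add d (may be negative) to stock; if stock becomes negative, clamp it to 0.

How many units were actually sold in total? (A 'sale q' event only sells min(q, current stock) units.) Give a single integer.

Answer: 114

Derivation:
Processing events:
Start: stock = 29
  Event 1 (sale 17): sell min(17,29)=17. stock: 29 - 17 = 12. total_sold = 17
  Event 2 (restock 11): 12 + 11 = 23
  Event 3 (restock 39): 23 + 39 = 62
  Event 4 (sale 18): sell min(18,62)=18. stock: 62 - 18 = 44. total_sold = 35
  Event 5 (restock 19): 44 + 19 = 63
  Event 6 (sale 17): sell min(17,63)=17. stock: 63 - 17 = 46. total_sold = 52
  Event 7 (sale 8): sell min(8,46)=8. stock: 46 - 8 = 38. total_sold = 60
  Event 8 (sale 20): sell min(20,38)=20. stock: 38 - 20 = 18. total_sold = 80
  Event 9 (sale 14): sell min(14,18)=14. stock: 18 - 14 = 4. total_sold = 94
  Event 10 (restock 16): 4 + 16 = 20
  Event 11 (restock 37): 20 + 37 = 57
  Event 12 (sale 20): sell min(20,57)=20. stock: 57 - 20 = 37. total_sold = 114
Final: stock = 37, total_sold = 114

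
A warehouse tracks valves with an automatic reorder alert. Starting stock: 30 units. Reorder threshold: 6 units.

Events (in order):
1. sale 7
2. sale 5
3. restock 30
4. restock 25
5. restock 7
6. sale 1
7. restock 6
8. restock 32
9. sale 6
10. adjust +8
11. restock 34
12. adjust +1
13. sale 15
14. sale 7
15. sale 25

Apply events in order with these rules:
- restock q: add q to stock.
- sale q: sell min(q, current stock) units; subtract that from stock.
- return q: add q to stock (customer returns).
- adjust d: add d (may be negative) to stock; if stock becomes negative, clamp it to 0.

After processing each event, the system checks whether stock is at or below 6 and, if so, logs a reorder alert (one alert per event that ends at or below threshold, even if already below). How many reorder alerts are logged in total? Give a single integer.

Answer: 0

Derivation:
Processing events:
Start: stock = 30
  Event 1 (sale 7): sell min(7,30)=7. stock: 30 - 7 = 23. total_sold = 7
  Event 2 (sale 5): sell min(5,23)=5. stock: 23 - 5 = 18. total_sold = 12
  Event 3 (restock 30): 18 + 30 = 48
  Event 4 (restock 25): 48 + 25 = 73
  Event 5 (restock 7): 73 + 7 = 80
  Event 6 (sale 1): sell min(1,80)=1. stock: 80 - 1 = 79. total_sold = 13
  Event 7 (restock 6): 79 + 6 = 85
  Event 8 (restock 32): 85 + 32 = 117
  Event 9 (sale 6): sell min(6,117)=6. stock: 117 - 6 = 111. total_sold = 19
  Event 10 (adjust +8): 111 + 8 = 119
  Event 11 (restock 34): 119 + 34 = 153
  Event 12 (adjust +1): 153 + 1 = 154
  Event 13 (sale 15): sell min(15,154)=15. stock: 154 - 15 = 139. total_sold = 34
  Event 14 (sale 7): sell min(7,139)=7. stock: 139 - 7 = 132. total_sold = 41
  Event 15 (sale 25): sell min(25,132)=25. stock: 132 - 25 = 107. total_sold = 66
Final: stock = 107, total_sold = 66

Checking against threshold 6:
  After event 1: stock=23 > 6
  After event 2: stock=18 > 6
  After event 3: stock=48 > 6
  After event 4: stock=73 > 6
  After event 5: stock=80 > 6
  After event 6: stock=79 > 6
  After event 7: stock=85 > 6
  After event 8: stock=117 > 6
  After event 9: stock=111 > 6
  After event 10: stock=119 > 6
  After event 11: stock=153 > 6
  After event 12: stock=154 > 6
  After event 13: stock=139 > 6
  After event 14: stock=132 > 6
  After event 15: stock=107 > 6
Alert events: []. Count = 0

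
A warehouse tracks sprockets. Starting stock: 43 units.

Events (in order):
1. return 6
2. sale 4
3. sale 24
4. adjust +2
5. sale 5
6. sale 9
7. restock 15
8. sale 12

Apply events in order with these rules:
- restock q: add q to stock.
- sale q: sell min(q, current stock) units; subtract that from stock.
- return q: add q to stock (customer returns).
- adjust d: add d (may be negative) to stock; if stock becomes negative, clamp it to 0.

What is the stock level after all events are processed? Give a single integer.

Processing events:
Start: stock = 43
  Event 1 (return 6): 43 + 6 = 49
  Event 2 (sale 4): sell min(4,49)=4. stock: 49 - 4 = 45. total_sold = 4
  Event 3 (sale 24): sell min(24,45)=24. stock: 45 - 24 = 21. total_sold = 28
  Event 4 (adjust +2): 21 + 2 = 23
  Event 5 (sale 5): sell min(5,23)=5. stock: 23 - 5 = 18. total_sold = 33
  Event 6 (sale 9): sell min(9,18)=9. stock: 18 - 9 = 9. total_sold = 42
  Event 7 (restock 15): 9 + 15 = 24
  Event 8 (sale 12): sell min(12,24)=12. stock: 24 - 12 = 12. total_sold = 54
Final: stock = 12, total_sold = 54

Answer: 12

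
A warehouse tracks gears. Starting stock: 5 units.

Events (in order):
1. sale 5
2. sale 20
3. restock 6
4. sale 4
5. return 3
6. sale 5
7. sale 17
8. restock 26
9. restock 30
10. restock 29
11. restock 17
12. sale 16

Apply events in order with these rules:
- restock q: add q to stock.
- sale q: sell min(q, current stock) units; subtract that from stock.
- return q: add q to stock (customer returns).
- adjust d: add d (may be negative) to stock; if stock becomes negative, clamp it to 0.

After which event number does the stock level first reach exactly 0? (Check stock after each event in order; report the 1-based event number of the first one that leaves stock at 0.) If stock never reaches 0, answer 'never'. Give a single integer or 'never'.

Answer: 1

Derivation:
Processing events:
Start: stock = 5
  Event 1 (sale 5): sell min(5,5)=5. stock: 5 - 5 = 0. total_sold = 5
  Event 2 (sale 20): sell min(20,0)=0. stock: 0 - 0 = 0. total_sold = 5
  Event 3 (restock 6): 0 + 6 = 6
  Event 4 (sale 4): sell min(4,6)=4. stock: 6 - 4 = 2. total_sold = 9
  Event 5 (return 3): 2 + 3 = 5
  Event 6 (sale 5): sell min(5,5)=5. stock: 5 - 5 = 0. total_sold = 14
  Event 7 (sale 17): sell min(17,0)=0. stock: 0 - 0 = 0. total_sold = 14
  Event 8 (restock 26): 0 + 26 = 26
  Event 9 (restock 30): 26 + 30 = 56
  Event 10 (restock 29): 56 + 29 = 85
  Event 11 (restock 17): 85 + 17 = 102
  Event 12 (sale 16): sell min(16,102)=16. stock: 102 - 16 = 86. total_sold = 30
Final: stock = 86, total_sold = 30

First zero at event 1.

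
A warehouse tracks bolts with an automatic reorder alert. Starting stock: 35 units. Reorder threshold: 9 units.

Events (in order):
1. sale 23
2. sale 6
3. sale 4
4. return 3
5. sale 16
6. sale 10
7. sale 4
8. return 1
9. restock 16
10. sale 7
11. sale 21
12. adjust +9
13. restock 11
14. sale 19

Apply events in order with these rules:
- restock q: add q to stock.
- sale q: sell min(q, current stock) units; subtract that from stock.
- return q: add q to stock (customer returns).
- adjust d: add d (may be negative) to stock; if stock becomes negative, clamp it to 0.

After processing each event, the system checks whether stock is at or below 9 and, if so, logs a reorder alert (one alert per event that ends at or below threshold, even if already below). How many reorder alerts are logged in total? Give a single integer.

Answer: 10

Derivation:
Processing events:
Start: stock = 35
  Event 1 (sale 23): sell min(23,35)=23. stock: 35 - 23 = 12. total_sold = 23
  Event 2 (sale 6): sell min(6,12)=6. stock: 12 - 6 = 6. total_sold = 29
  Event 3 (sale 4): sell min(4,6)=4. stock: 6 - 4 = 2. total_sold = 33
  Event 4 (return 3): 2 + 3 = 5
  Event 5 (sale 16): sell min(16,5)=5. stock: 5 - 5 = 0. total_sold = 38
  Event 6 (sale 10): sell min(10,0)=0. stock: 0 - 0 = 0. total_sold = 38
  Event 7 (sale 4): sell min(4,0)=0. stock: 0 - 0 = 0. total_sold = 38
  Event 8 (return 1): 0 + 1 = 1
  Event 9 (restock 16): 1 + 16 = 17
  Event 10 (sale 7): sell min(7,17)=7. stock: 17 - 7 = 10. total_sold = 45
  Event 11 (sale 21): sell min(21,10)=10. stock: 10 - 10 = 0. total_sold = 55
  Event 12 (adjust +9): 0 + 9 = 9
  Event 13 (restock 11): 9 + 11 = 20
  Event 14 (sale 19): sell min(19,20)=19. stock: 20 - 19 = 1. total_sold = 74
Final: stock = 1, total_sold = 74

Checking against threshold 9:
  After event 1: stock=12 > 9
  After event 2: stock=6 <= 9 -> ALERT
  After event 3: stock=2 <= 9 -> ALERT
  After event 4: stock=5 <= 9 -> ALERT
  After event 5: stock=0 <= 9 -> ALERT
  After event 6: stock=0 <= 9 -> ALERT
  After event 7: stock=0 <= 9 -> ALERT
  After event 8: stock=1 <= 9 -> ALERT
  After event 9: stock=17 > 9
  After event 10: stock=10 > 9
  After event 11: stock=0 <= 9 -> ALERT
  After event 12: stock=9 <= 9 -> ALERT
  After event 13: stock=20 > 9
  After event 14: stock=1 <= 9 -> ALERT
Alert events: [2, 3, 4, 5, 6, 7, 8, 11, 12, 14]. Count = 10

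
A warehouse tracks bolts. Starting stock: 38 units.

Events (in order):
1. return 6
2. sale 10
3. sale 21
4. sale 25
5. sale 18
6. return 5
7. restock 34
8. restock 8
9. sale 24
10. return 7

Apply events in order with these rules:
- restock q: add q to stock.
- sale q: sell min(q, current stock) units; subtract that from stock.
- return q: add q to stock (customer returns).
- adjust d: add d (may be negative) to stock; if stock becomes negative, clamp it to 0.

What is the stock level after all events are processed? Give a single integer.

Answer: 30

Derivation:
Processing events:
Start: stock = 38
  Event 1 (return 6): 38 + 6 = 44
  Event 2 (sale 10): sell min(10,44)=10. stock: 44 - 10 = 34. total_sold = 10
  Event 3 (sale 21): sell min(21,34)=21. stock: 34 - 21 = 13. total_sold = 31
  Event 4 (sale 25): sell min(25,13)=13. stock: 13 - 13 = 0. total_sold = 44
  Event 5 (sale 18): sell min(18,0)=0. stock: 0 - 0 = 0. total_sold = 44
  Event 6 (return 5): 0 + 5 = 5
  Event 7 (restock 34): 5 + 34 = 39
  Event 8 (restock 8): 39 + 8 = 47
  Event 9 (sale 24): sell min(24,47)=24. stock: 47 - 24 = 23. total_sold = 68
  Event 10 (return 7): 23 + 7 = 30
Final: stock = 30, total_sold = 68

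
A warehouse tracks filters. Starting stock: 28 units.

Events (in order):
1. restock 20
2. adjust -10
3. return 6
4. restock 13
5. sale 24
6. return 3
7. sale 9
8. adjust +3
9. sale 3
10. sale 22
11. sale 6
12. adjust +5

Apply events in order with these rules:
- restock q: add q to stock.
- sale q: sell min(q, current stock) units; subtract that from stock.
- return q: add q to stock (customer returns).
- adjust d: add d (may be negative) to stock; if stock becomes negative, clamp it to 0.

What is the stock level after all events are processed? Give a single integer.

Processing events:
Start: stock = 28
  Event 1 (restock 20): 28 + 20 = 48
  Event 2 (adjust -10): 48 + -10 = 38
  Event 3 (return 6): 38 + 6 = 44
  Event 4 (restock 13): 44 + 13 = 57
  Event 5 (sale 24): sell min(24,57)=24. stock: 57 - 24 = 33. total_sold = 24
  Event 6 (return 3): 33 + 3 = 36
  Event 7 (sale 9): sell min(9,36)=9. stock: 36 - 9 = 27. total_sold = 33
  Event 8 (adjust +3): 27 + 3 = 30
  Event 9 (sale 3): sell min(3,30)=3. stock: 30 - 3 = 27. total_sold = 36
  Event 10 (sale 22): sell min(22,27)=22. stock: 27 - 22 = 5. total_sold = 58
  Event 11 (sale 6): sell min(6,5)=5. stock: 5 - 5 = 0. total_sold = 63
  Event 12 (adjust +5): 0 + 5 = 5
Final: stock = 5, total_sold = 63

Answer: 5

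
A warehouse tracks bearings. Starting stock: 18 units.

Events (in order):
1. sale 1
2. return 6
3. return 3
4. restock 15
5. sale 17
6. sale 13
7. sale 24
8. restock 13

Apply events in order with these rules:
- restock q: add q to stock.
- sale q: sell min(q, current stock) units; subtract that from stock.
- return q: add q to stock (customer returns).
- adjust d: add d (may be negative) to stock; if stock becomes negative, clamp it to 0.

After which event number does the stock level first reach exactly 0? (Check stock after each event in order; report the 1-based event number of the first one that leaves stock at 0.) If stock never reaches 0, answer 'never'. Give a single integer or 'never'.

Processing events:
Start: stock = 18
  Event 1 (sale 1): sell min(1,18)=1. stock: 18 - 1 = 17. total_sold = 1
  Event 2 (return 6): 17 + 6 = 23
  Event 3 (return 3): 23 + 3 = 26
  Event 4 (restock 15): 26 + 15 = 41
  Event 5 (sale 17): sell min(17,41)=17. stock: 41 - 17 = 24. total_sold = 18
  Event 6 (sale 13): sell min(13,24)=13. stock: 24 - 13 = 11. total_sold = 31
  Event 7 (sale 24): sell min(24,11)=11. stock: 11 - 11 = 0. total_sold = 42
  Event 8 (restock 13): 0 + 13 = 13
Final: stock = 13, total_sold = 42

First zero at event 7.

Answer: 7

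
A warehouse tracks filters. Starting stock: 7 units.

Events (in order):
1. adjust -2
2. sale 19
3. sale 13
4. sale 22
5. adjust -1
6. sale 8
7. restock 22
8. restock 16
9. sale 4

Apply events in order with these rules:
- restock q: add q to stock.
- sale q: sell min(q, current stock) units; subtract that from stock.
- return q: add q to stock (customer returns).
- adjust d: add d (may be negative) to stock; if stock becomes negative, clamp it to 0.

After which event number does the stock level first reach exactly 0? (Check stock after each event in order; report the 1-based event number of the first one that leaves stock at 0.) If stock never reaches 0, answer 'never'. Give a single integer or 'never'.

Answer: 2

Derivation:
Processing events:
Start: stock = 7
  Event 1 (adjust -2): 7 + -2 = 5
  Event 2 (sale 19): sell min(19,5)=5. stock: 5 - 5 = 0. total_sold = 5
  Event 3 (sale 13): sell min(13,0)=0. stock: 0 - 0 = 0. total_sold = 5
  Event 4 (sale 22): sell min(22,0)=0. stock: 0 - 0 = 0. total_sold = 5
  Event 5 (adjust -1): 0 + -1 = 0 (clamped to 0)
  Event 6 (sale 8): sell min(8,0)=0. stock: 0 - 0 = 0. total_sold = 5
  Event 7 (restock 22): 0 + 22 = 22
  Event 8 (restock 16): 22 + 16 = 38
  Event 9 (sale 4): sell min(4,38)=4. stock: 38 - 4 = 34. total_sold = 9
Final: stock = 34, total_sold = 9

First zero at event 2.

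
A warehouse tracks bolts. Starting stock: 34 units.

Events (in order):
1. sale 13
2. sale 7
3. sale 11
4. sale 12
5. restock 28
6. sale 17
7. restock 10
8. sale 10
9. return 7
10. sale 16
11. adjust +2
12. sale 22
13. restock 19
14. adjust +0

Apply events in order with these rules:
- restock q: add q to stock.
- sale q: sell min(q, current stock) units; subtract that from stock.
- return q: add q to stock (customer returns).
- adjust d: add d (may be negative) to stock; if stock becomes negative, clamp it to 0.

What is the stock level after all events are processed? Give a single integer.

Processing events:
Start: stock = 34
  Event 1 (sale 13): sell min(13,34)=13. stock: 34 - 13 = 21. total_sold = 13
  Event 2 (sale 7): sell min(7,21)=7. stock: 21 - 7 = 14. total_sold = 20
  Event 3 (sale 11): sell min(11,14)=11. stock: 14 - 11 = 3. total_sold = 31
  Event 4 (sale 12): sell min(12,3)=3. stock: 3 - 3 = 0. total_sold = 34
  Event 5 (restock 28): 0 + 28 = 28
  Event 6 (sale 17): sell min(17,28)=17. stock: 28 - 17 = 11. total_sold = 51
  Event 7 (restock 10): 11 + 10 = 21
  Event 8 (sale 10): sell min(10,21)=10. stock: 21 - 10 = 11. total_sold = 61
  Event 9 (return 7): 11 + 7 = 18
  Event 10 (sale 16): sell min(16,18)=16. stock: 18 - 16 = 2. total_sold = 77
  Event 11 (adjust +2): 2 + 2 = 4
  Event 12 (sale 22): sell min(22,4)=4. stock: 4 - 4 = 0. total_sold = 81
  Event 13 (restock 19): 0 + 19 = 19
  Event 14 (adjust +0): 19 + 0 = 19
Final: stock = 19, total_sold = 81

Answer: 19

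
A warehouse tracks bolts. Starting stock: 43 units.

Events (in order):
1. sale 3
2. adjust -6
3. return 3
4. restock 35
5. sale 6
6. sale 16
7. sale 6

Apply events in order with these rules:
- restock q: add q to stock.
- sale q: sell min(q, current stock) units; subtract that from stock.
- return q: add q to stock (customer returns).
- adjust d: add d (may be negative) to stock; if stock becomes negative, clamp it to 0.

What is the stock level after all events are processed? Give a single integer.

Answer: 44

Derivation:
Processing events:
Start: stock = 43
  Event 1 (sale 3): sell min(3,43)=3. stock: 43 - 3 = 40. total_sold = 3
  Event 2 (adjust -6): 40 + -6 = 34
  Event 3 (return 3): 34 + 3 = 37
  Event 4 (restock 35): 37 + 35 = 72
  Event 5 (sale 6): sell min(6,72)=6. stock: 72 - 6 = 66. total_sold = 9
  Event 6 (sale 16): sell min(16,66)=16. stock: 66 - 16 = 50. total_sold = 25
  Event 7 (sale 6): sell min(6,50)=6. stock: 50 - 6 = 44. total_sold = 31
Final: stock = 44, total_sold = 31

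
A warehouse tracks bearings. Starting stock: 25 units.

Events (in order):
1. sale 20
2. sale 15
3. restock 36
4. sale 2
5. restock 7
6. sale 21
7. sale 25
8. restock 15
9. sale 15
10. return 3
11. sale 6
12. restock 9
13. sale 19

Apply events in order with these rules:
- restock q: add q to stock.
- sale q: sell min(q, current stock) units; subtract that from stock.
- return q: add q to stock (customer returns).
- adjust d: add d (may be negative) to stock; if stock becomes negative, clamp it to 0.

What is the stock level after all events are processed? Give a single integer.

Answer: 0

Derivation:
Processing events:
Start: stock = 25
  Event 1 (sale 20): sell min(20,25)=20. stock: 25 - 20 = 5. total_sold = 20
  Event 2 (sale 15): sell min(15,5)=5. stock: 5 - 5 = 0. total_sold = 25
  Event 3 (restock 36): 0 + 36 = 36
  Event 4 (sale 2): sell min(2,36)=2. stock: 36 - 2 = 34. total_sold = 27
  Event 5 (restock 7): 34 + 7 = 41
  Event 6 (sale 21): sell min(21,41)=21. stock: 41 - 21 = 20. total_sold = 48
  Event 7 (sale 25): sell min(25,20)=20. stock: 20 - 20 = 0. total_sold = 68
  Event 8 (restock 15): 0 + 15 = 15
  Event 9 (sale 15): sell min(15,15)=15. stock: 15 - 15 = 0. total_sold = 83
  Event 10 (return 3): 0 + 3 = 3
  Event 11 (sale 6): sell min(6,3)=3. stock: 3 - 3 = 0. total_sold = 86
  Event 12 (restock 9): 0 + 9 = 9
  Event 13 (sale 19): sell min(19,9)=9. stock: 9 - 9 = 0. total_sold = 95
Final: stock = 0, total_sold = 95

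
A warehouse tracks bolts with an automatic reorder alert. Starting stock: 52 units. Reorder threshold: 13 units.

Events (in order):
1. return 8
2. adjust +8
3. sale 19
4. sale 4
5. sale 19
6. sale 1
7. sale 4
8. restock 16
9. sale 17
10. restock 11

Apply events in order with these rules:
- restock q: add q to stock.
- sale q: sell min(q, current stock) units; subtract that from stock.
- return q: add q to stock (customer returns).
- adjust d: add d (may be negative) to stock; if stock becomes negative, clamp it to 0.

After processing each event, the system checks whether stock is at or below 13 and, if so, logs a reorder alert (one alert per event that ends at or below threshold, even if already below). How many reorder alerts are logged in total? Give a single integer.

Answer: 0

Derivation:
Processing events:
Start: stock = 52
  Event 1 (return 8): 52 + 8 = 60
  Event 2 (adjust +8): 60 + 8 = 68
  Event 3 (sale 19): sell min(19,68)=19. stock: 68 - 19 = 49. total_sold = 19
  Event 4 (sale 4): sell min(4,49)=4. stock: 49 - 4 = 45. total_sold = 23
  Event 5 (sale 19): sell min(19,45)=19. stock: 45 - 19 = 26. total_sold = 42
  Event 6 (sale 1): sell min(1,26)=1. stock: 26 - 1 = 25. total_sold = 43
  Event 7 (sale 4): sell min(4,25)=4. stock: 25 - 4 = 21. total_sold = 47
  Event 8 (restock 16): 21 + 16 = 37
  Event 9 (sale 17): sell min(17,37)=17. stock: 37 - 17 = 20. total_sold = 64
  Event 10 (restock 11): 20 + 11 = 31
Final: stock = 31, total_sold = 64

Checking against threshold 13:
  After event 1: stock=60 > 13
  After event 2: stock=68 > 13
  After event 3: stock=49 > 13
  After event 4: stock=45 > 13
  After event 5: stock=26 > 13
  After event 6: stock=25 > 13
  After event 7: stock=21 > 13
  After event 8: stock=37 > 13
  After event 9: stock=20 > 13
  After event 10: stock=31 > 13
Alert events: []. Count = 0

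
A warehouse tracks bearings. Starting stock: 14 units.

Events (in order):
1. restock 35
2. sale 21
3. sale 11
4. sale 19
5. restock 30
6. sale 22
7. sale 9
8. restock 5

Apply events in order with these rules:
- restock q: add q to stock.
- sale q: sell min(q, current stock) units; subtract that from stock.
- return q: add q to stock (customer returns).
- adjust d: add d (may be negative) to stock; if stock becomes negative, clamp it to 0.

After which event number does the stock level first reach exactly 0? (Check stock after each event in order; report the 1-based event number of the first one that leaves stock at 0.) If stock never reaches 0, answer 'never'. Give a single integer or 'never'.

Answer: 4

Derivation:
Processing events:
Start: stock = 14
  Event 1 (restock 35): 14 + 35 = 49
  Event 2 (sale 21): sell min(21,49)=21. stock: 49 - 21 = 28. total_sold = 21
  Event 3 (sale 11): sell min(11,28)=11. stock: 28 - 11 = 17. total_sold = 32
  Event 4 (sale 19): sell min(19,17)=17. stock: 17 - 17 = 0. total_sold = 49
  Event 5 (restock 30): 0 + 30 = 30
  Event 6 (sale 22): sell min(22,30)=22. stock: 30 - 22 = 8. total_sold = 71
  Event 7 (sale 9): sell min(9,8)=8. stock: 8 - 8 = 0. total_sold = 79
  Event 8 (restock 5): 0 + 5 = 5
Final: stock = 5, total_sold = 79

First zero at event 4.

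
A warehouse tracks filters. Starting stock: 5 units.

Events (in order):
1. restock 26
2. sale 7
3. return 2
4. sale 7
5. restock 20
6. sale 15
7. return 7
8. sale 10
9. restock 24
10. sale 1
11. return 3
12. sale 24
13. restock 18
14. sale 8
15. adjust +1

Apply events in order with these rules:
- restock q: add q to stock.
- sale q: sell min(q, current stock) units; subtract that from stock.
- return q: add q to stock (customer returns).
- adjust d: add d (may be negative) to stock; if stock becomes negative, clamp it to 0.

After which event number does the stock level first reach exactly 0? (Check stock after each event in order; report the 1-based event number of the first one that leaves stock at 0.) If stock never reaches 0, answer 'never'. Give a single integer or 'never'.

Answer: never

Derivation:
Processing events:
Start: stock = 5
  Event 1 (restock 26): 5 + 26 = 31
  Event 2 (sale 7): sell min(7,31)=7. stock: 31 - 7 = 24. total_sold = 7
  Event 3 (return 2): 24 + 2 = 26
  Event 4 (sale 7): sell min(7,26)=7. stock: 26 - 7 = 19. total_sold = 14
  Event 5 (restock 20): 19 + 20 = 39
  Event 6 (sale 15): sell min(15,39)=15. stock: 39 - 15 = 24. total_sold = 29
  Event 7 (return 7): 24 + 7 = 31
  Event 8 (sale 10): sell min(10,31)=10. stock: 31 - 10 = 21. total_sold = 39
  Event 9 (restock 24): 21 + 24 = 45
  Event 10 (sale 1): sell min(1,45)=1. stock: 45 - 1 = 44. total_sold = 40
  Event 11 (return 3): 44 + 3 = 47
  Event 12 (sale 24): sell min(24,47)=24. stock: 47 - 24 = 23. total_sold = 64
  Event 13 (restock 18): 23 + 18 = 41
  Event 14 (sale 8): sell min(8,41)=8. stock: 41 - 8 = 33. total_sold = 72
  Event 15 (adjust +1): 33 + 1 = 34
Final: stock = 34, total_sold = 72

Stock never reaches 0.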